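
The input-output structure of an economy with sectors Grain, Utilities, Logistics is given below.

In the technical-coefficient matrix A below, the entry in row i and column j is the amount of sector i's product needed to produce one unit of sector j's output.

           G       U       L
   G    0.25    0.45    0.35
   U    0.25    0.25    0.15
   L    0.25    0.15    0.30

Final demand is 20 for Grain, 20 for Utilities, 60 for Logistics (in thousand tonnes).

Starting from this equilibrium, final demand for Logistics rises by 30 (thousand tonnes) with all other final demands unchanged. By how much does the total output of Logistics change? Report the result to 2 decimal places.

Δx_L = 66.67

I − A =
  [   0.75    -0.45    -0.35]
  [  -0.25     0.75    -0.15]
  [  -0.25    -0.15     0.70]
Cofactors of I−A, C_ij = (−1)^(i+j)·(minor ij) (rows/columns in the sector order above):
  C_11 = (0.75)(0.70) − (-0.15)(-0.15) = 0.5025
  C_12 = −[(-0.25)(0.70) − (-0.15)(-0.25)] = 0.2125
  C_13 = (-0.25)(-0.15) − (0.75)(-0.25) = 0.2250
  C_21 = −[(-0.45)(0.70) − (-0.35)(-0.15)] = 0.3675
  C_22 = (0.75)(0.70) − (-0.35)(-0.25) = 0.4375
  C_23 = −[(0.75)(-0.15) − (-0.45)(-0.25)] = 0.2250
  C_31 = (-0.45)(-0.15) − (-0.35)(0.75) = 0.3300
  C_32 = −[(0.75)(-0.15) − (-0.35)(-0.25)] = 0.2000
  C_33 = (0.75)(0.75) − (-0.45)(-0.25) = 0.4500
det(I−A) = Σ_j (I−A)_1j·C_1j = (0.75)(0.5025) + (-0.45)(0.2125) + (-0.35)(0.2250) = 0.2025
adj(I−A) = Cᵀ =
  [ 0.5025   0.3675   0.3300]
  [ 0.2125   0.4375   0.2000]
  [ 0.2250   0.2250   0.4500]
(I − A)⁻¹ = adj(I−A) / det(I−A) ≈
  [   2.4815     1.8148     1.6296]
  [   1.0494     2.1605     0.9877]
  [   1.1111     1.1111     2.2222]
Δx = (I − A)⁻¹ Δd with Δd having +30 in the Logistics component and 0 elsewhere.
So Δx_L = L_LL · (+30), where L_LL = adj(I−A)_LL / det(I−A) = 0.4500 / 0.2025.
Δx_L = 0.4500 × (+30) / 0.2025 = 13.50 / 0.2025 ≈ 66.67.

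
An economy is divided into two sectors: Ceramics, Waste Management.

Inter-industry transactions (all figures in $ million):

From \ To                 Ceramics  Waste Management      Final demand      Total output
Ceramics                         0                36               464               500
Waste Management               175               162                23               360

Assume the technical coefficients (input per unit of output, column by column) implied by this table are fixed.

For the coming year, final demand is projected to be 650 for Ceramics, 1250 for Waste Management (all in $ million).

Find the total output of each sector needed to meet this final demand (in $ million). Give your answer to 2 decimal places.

x_1 = 936.89, x_2 = 2868.93

Technical coefficients a_ij = z_ij / X_j:
  a_11 = 0/500 = 0.00, a_21 = 175/500 = 0.35
  a_12 = 36/360 = 0.10, a_22 = 162/360 = 0.45
I − A =
  [   1.00    -0.10]
  [  -0.35     0.55]
det(I−A) = (1.00)(0.55) − (-0.10)(-0.35) = 0.5150
adj(I−A) = [[0.55, 0.10], [0.35, 1.00]]
(I − A)⁻¹ = adj(I−A) / det(I−A) ≈
  [   1.0680     0.1942]
  [   0.6796     1.9417]
x = (I − A)⁻¹ d = adj(I−A)·d / det(I−A), with det(I−A) = 0.5150:
  x_1 = (0.55·650 + 0.10·1250) / 0.5150 = 482.50 / 0.5150 ≈ 936.89
  x_2 = (0.35·650 + 1.00·1250) / 0.5150 = 1477.50 / 0.5150 ≈ 2868.93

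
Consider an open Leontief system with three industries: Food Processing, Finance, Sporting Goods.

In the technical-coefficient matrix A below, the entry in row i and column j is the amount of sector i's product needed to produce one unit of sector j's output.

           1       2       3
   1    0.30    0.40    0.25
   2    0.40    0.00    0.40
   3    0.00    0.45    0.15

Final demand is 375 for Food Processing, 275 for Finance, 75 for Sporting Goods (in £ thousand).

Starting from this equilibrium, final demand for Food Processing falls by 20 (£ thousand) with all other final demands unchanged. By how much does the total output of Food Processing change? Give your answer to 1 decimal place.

Δx_1 = -46.5

I − A =
  [   0.70    -0.40    -0.25]
  [  -0.40     1.00    -0.40]
  [   0.00    -0.45     0.85]
Cofactors of I−A, C_ij = (−1)^(i+j)·(minor ij) (rows/columns in the sector order above):
  C_11 = (1.00)(0.85) − (-0.40)(-0.45) = 0.6700
  C_12 = −[(-0.40)(0.85) − (-0.40)(0.00)] = 0.3400
  C_13 = (-0.40)(-0.45) − (1.00)(0.00) = 0.1800
  C_21 = −[(-0.40)(0.85) − (-0.25)(-0.45)] = 0.4525
  C_22 = (0.70)(0.85) − (-0.25)(0.00) = 0.5950
  C_23 = −[(0.70)(-0.45) − (-0.40)(0.00)] = 0.3150
  C_31 = (-0.40)(-0.40) − (-0.25)(1.00) = 0.4100
  C_32 = −[(0.70)(-0.40) − (-0.25)(-0.40)] = 0.3800
  C_33 = (0.70)(1.00) − (-0.40)(-0.40) = 0.5400
det(I−A) = Σ_j (I−A)_1j·C_1j = (0.70)(0.6700) + (-0.40)(0.3400) + (-0.25)(0.1800) = 0.2880
adj(I−A) = Cᵀ =
  [ 0.6700   0.4525   0.4100]
  [ 0.3400   0.5950   0.3800]
  [ 0.1800   0.3150   0.5400]
(I − A)⁻¹ = adj(I−A) / det(I−A) ≈
  [   2.3264     1.5712     1.4236]
  [   1.1806     2.0660     1.3194]
  [   0.6250     1.0938     1.8750]
Δx = (I − A)⁻¹ Δd with Δd having -20 in the Food Processing component and 0 elsewhere.
So Δx_1 = L_11 · (-20), where L_11 = adj(I−A)_11 / det(I−A) = 0.6700 / 0.2880.
Δx_1 = 0.6700 × (-20) / 0.2880 = -13.40 / 0.2880 ≈ -46.5.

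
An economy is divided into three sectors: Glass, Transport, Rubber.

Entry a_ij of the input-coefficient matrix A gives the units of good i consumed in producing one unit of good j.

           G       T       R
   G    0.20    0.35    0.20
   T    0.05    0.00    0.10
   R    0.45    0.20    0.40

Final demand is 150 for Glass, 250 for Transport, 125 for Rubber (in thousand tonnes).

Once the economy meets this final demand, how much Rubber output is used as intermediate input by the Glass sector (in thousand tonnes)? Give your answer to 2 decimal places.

z_RG = 232.81

I − A =
  [   0.80    -0.35    -0.20]
  [  -0.05     1.00    -0.10]
  [  -0.45    -0.20     0.60]
Cofactors of I−A, C_ij = (−1)^(i+j)·(minor ij) (rows/columns in the sector order above):
  C_11 = (1.00)(0.60) − (-0.10)(-0.20) = 0.5800
  C_12 = −[(-0.05)(0.60) − (-0.10)(-0.45)] = 0.0750
  C_13 = (-0.05)(-0.20) − (1.00)(-0.45) = 0.4600
  C_21 = −[(-0.35)(0.60) − (-0.20)(-0.20)] = 0.2500
  C_22 = (0.80)(0.60) − (-0.20)(-0.45) = 0.3900
  C_23 = −[(0.80)(-0.20) − (-0.35)(-0.45)] = 0.3175
  C_31 = (-0.35)(-0.10) − (-0.20)(1.00) = 0.2350
  C_32 = −[(0.80)(-0.10) − (-0.20)(-0.05)] = 0.0900
  C_33 = (0.80)(1.00) − (-0.35)(-0.05) = 0.7825
det(I−A) = Σ_j (I−A)_1j·C_1j = (0.80)(0.5800) + (-0.35)(0.0750) + (-0.20)(0.4600) = 0.34575
adj(I−A) = Cᵀ =
  [ 0.5800   0.2500   0.2350]
  [ 0.0750   0.3900   0.0900]
  [ 0.4600   0.3175   0.7825]
(I − A)⁻¹ = adj(I−A) / det(I−A) ≈
  [   1.6775     0.7231     0.6797]
  [   0.2169     1.1280     0.2603]
  [   1.3304     0.9183     2.2632]
First solve x = (I − A)⁻¹ d = adj(I−A)·d / det(I−A); in particular x_G = (0.5800·150 + 0.2500·250 + 0.2350·125) / 0.34575 = 178.875 / 0.34575 ≈ 517.3536.
Intermediate flow from R to G: z_RG = a_RG · x_G = 0.45 × 178.875 / 0.34575 = 80.49375 / 0.34575 ≈ 232.81.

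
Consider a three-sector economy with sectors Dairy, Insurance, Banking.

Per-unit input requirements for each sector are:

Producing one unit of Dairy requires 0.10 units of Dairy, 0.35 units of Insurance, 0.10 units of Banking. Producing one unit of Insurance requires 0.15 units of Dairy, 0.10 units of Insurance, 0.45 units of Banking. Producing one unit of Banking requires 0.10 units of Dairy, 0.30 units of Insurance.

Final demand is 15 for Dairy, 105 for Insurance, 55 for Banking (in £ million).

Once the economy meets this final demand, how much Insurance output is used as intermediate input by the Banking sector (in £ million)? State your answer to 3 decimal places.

z_IB = 44.240

I − A =
  [   0.90    -0.15    -0.10]
  [  -0.35     0.90    -0.30]
  [  -0.10    -0.45     1.00]
Cofactors of I−A, C_ij = (−1)^(i+j)·(minor ij) (rows/columns in the sector order above):
  C_11 = (0.90)(1.00) − (-0.30)(-0.45) = 0.7650
  C_12 = −[(-0.35)(1.00) − (-0.30)(-0.10)] = 0.3800
  C_13 = (-0.35)(-0.45) − (0.90)(-0.10) = 0.2475
  C_21 = −[(-0.15)(1.00) − (-0.10)(-0.45)] = 0.1950
  C_22 = (0.90)(1.00) − (-0.10)(-0.10) = 0.8900
  C_23 = −[(0.90)(-0.45) − (-0.15)(-0.10)] = 0.4200
  C_31 = (-0.15)(-0.30) − (-0.10)(0.90) = 0.1350
  C_32 = −[(0.90)(-0.30) − (-0.10)(-0.35)] = 0.3050
  C_33 = (0.90)(0.90) − (-0.15)(-0.35) = 0.7575
det(I−A) = Σ_j (I−A)_1j·C_1j = (0.90)(0.7650) + (-0.15)(0.3800) + (-0.10)(0.2475) = 0.60675
adj(I−A) = Cᵀ =
  [ 0.7650   0.1950   0.1350]
  [ 0.3800   0.8900   0.3050]
  [ 0.2475   0.4200   0.7575]
(I − A)⁻¹ = adj(I−A) / det(I−A) ≈
  [   1.2608     0.3214     0.2225]
  [   0.6263     1.4668     0.5027]
  [   0.4079     0.6922     1.2485]
First solve x = (I − A)⁻¹ d = adj(I−A)·d / det(I−A); in particular x_B = (0.2475·15 + 0.4200·105 + 0.7575·55) / 0.60675 = 89.475 / 0.60675 ≈ 147.46601.
Intermediate flow from I to B: z_IB = a_IB · x_B = 0.30 × 89.475 / 0.60675 = 26.8425 / 0.60675 ≈ 44.240.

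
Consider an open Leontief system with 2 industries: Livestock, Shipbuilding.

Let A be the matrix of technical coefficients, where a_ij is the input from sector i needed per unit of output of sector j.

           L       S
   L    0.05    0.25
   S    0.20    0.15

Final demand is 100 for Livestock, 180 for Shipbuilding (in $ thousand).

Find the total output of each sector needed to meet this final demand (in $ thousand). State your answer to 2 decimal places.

I − A =
  [   0.95    -0.25]
  [  -0.20     0.85]
det(I−A) = (0.95)(0.85) − (-0.25)(-0.20) = 0.7575
adj(I−A) = [[0.85, 0.25], [0.20, 0.95]]
(I − A)⁻¹ = adj(I−A) / det(I−A) ≈
  [   1.1221     0.3300]
  [   0.2640     1.2541]
x = (I − A)⁻¹ d = adj(I−A)·d / det(I−A), with det(I−A) = 0.7575:
  x_L = (0.85·100 + 0.25·180) / 0.7575 = 130.00 / 0.7575 ≈ 171.62
  x_S = (0.20·100 + 0.95·180) / 0.7575 = 191.00 / 0.7575 ≈ 252.15

x_L = 171.62, x_S = 252.15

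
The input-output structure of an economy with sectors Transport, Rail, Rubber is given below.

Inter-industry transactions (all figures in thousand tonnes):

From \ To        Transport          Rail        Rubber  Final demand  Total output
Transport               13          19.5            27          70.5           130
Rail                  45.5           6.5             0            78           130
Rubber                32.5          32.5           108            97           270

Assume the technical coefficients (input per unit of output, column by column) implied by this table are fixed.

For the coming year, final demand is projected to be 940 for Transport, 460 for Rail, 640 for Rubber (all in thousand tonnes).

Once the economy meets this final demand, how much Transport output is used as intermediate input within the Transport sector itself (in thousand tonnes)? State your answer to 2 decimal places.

Technical coefficients a_ij = z_ij / X_j:
  a_11 = 13/130 = 0.10, a_21 = 45.5/130 = 0.35, a_31 = 32.5/130 = 0.25
  a_12 = 19.5/130 = 0.15, a_22 = 6.5/130 = 0.05, a_32 = 32.5/130 = 0.25
  a_13 = 27/270 = 0.10, a_23 = 0/270 = 0.00, a_33 = 108/270 = 0.40
I − A =
  [   0.90    -0.15    -0.10]
  [  -0.35     0.95     0.00]
  [  -0.25    -0.25     0.60]
Cofactors of I−A, C_ij = (−1)^(i+j)·(minor ij) (rows/columns in the sector order above):
  C_11 = (0.95)(0.60) − (0.00)(-0.25) = 0.5700
  C_12 = −[(-0.35)(0.60) − (0.00)(-0.25)] = 0.2100
  C_13 = (-0.35)(-0.25) − (0.95)(-0.25) = 0.3250
  C_21 = −[(-0.15)(0.60) − (-0.10)(-0.25)] = 0.1150
  C_22 = (0.90)(0.60) − (-0.10)(-0.25) = 0.5150
  C_23 = −[(0.90)(-0.25) − (-0.15)(-0.25)] = 0.2625
  C_31 = (-0.15)(0.00) − (-0.10)(0.95) = 0.0950
  C_32 = −[(0.90)(0.00) − (-0.10)(-0.35)] = 0.0350
  C_33 = (0.90)(0.95) − (-0.15)(-0.35) = 0.8025
det(I−A) = Σ_j (I−A)_1j·C_1j = (0.90)(0.5700) + (-0.15)(0.2100) + (-0.10)(0.3250) = 0.4490
adj(I−A) = Cᵀ =
  [ 0.5700   0.1150   0.0950]
  [ 0.2100   0.5150   0.0350]
  [ 0.3250   0.2625   0.8025]
(I − A)⁻¹ = adj(I−A) / det(I−A) ≈
  [   1.2695     0.2561     0.2116]
  [   0.4677     1.1470     0.0780]
  [   0.7238     0.5846     1.7873]
First solve x = (I − A)⁻¹ d = adj(I−A)·d / det(I−A); in particular x_1 = (0.5700·940 + 0.1150·460 + 0.0950·640) / 0.4490 = 649.50 / 0.4490 ≈ 1446.5479.
Intermediate flow from 1 to 1: z_11 = a_11 · x_1 = 0.10 × 649.50 / 0.4490 = 64.95 / 0.4490 ≈ 144.65.

z_11 = 144.65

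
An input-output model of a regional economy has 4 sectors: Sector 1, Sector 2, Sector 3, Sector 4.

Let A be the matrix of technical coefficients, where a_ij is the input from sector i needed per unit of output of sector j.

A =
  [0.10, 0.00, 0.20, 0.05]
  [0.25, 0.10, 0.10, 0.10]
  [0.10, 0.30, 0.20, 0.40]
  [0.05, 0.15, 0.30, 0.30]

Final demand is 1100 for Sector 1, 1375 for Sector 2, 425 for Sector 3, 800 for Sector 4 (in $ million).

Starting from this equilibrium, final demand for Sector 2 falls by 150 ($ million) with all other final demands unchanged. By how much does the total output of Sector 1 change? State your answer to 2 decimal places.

Δx_1 = -34.84

I − A =
  [   0.90     0.00    -0.20    -0.05]
  [  -0.25     0.90    -0.10    -0.10]
  [  -0.10    -0.30     0.80    -0.40]
  [  -0.05    -0.15    -0.30     0.70]
Compute the cofactors C_ij = (−1)^(i+j)·(3×3 minor ij) of I−A; the adjugate is their transpose:
adj(I−A) = Cᵀ =
  [ 0.348000   0.064500   0.137250   0.112500]
  [ 0.126000   0.374500   0.129500   0.136500]
  [ 0.148500   0.243000   0.549375   0.359250]
  [ 0.115500   0.189000   0.273000   0.588000]
det(I−A) = Σ_j (I−A)_1j·C_1j = (0.90)(0.348000) + (0.00)(0.126000) + (-0.20)(0.148500) + (-0.05)(0.115500) = 0.277725
(I − A)⁻¹ = adj(I−A) / det(I−A) ≈
  [   1.2530     0.2322     0.4942     0.4051]
  [   0.4537     1.3485     0.4663     0.4915]
  [   0.5347     0.8750     1.9781     1.2935]
  [   0.4159     0.6805     0.9830     2.1172]
Δx = (I − A)⁻¹ Δd with Δd having -150 in the Sector 2 component and 0 elsewhere.
So Δx_1 = L_12 · (-150), where L_12 = adj(I−A)_12 / det(I−A) = 0.064500 / 0.277725.
Δx_1 = 0.064500 × (-150) / 0.277725 = -9.675 / 0.277725 ≈ -34.84.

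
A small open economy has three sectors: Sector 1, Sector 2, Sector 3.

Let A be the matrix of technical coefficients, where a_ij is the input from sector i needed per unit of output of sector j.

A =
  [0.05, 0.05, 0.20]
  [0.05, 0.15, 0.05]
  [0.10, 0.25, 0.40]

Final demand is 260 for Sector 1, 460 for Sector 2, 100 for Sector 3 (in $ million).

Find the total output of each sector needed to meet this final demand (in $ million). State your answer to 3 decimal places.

I − A =
  [   0.95    -0.05    -0.20]
  [  -0.05     0.85    -0.05]
  [  -0.10    -0.25     0.60]
Cofactors of I−A, C_ij = (−1)^(i+j)·(minor ij) (rows/columns in the sector order above):
  C_11 = (0.85)(0.60) − (-0.05)(-0.25) = 0.4975
  C_12 = −[(-0.05)(0.60) − (-0.05)(-0.10)] = 0.0350
  C_13 = (-0.05)(-0.25) − (0.85)(-0.10) = 0.0975
  C_21 = −[(-0.05)(0.60) − (-0.20)(-0.25)] = 0.0800
  C_22 = (0.95)(0.60) − (-0.20)(-0.10) = 0.5500
  C_23 = −[(0.95)(-0.25) − (-0.05)(-0.10)] = 0.2425
  C_31 = (-0.05)(-0.05) − (-0.20)(0.85) = 0.1725
  C_32 = −[(0.95)(-0.05) − (-0.20)(-0.05)] = 0.0575
  C_33 = (0.95)(0.85) − (-0.05)(-0.05) = 0.8050
det(I−A) = Σ_j (I−A)_1j·C_1j = (0.95)(0.4975) + (-0.05)(0.0350) + (-0.20)(0.0975) = 0.451375
adj(I−A) = Cᵀ =
  [ 0.4975   0.0800   0.1725]
  [ 0.0350   0.5500   0.0575]
  [ 0.0975   0.2425   0.8050]
(I − A)⁻¹ = adj(I−A) / det(I−A) ≈
  [   1.1022     0.1772     0.3822]
  [   0.0775     1.2185     0.1274]
  [   0.2160     0.5372     1.7834]
x = (I − A)⁻¹ d = adj(I−A)·d / det(I−A), with det(I−A) = 0.451375:
  x_1 = (0.4975·260 + 0.0800·460 + 0.1725·100) / 0.451375 = 183.40 / 0.451375 ≈ 406.314
  x_2 = (0.0350·260 + 0.5500·460 + 0.0575·100) / 0.451375 = 267.85 / 0.451375 ≈ 593.409
  x_3 = (0.0975·260 + 0.2425·460 + 0.8050·100) / 0.451375 = 217.40 / 0.451375 ≈ 481.639

x_1 = 406.314, x_2 = 593.409, x_3 = 481.639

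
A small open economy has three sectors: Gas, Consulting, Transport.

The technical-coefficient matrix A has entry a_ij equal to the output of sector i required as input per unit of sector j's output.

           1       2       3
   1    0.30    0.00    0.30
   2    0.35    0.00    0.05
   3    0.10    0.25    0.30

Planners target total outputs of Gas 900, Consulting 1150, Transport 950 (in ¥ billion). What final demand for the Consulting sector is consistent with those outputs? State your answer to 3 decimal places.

d_2 = 787.500

I − A =
  [   0.70     0.00    -0.30]
  [  -0.35     1.00    -0.05]
  [  -0.10    -0.25     0.70]
d = (I − A) x:
  d_1 = (+0.70)·900 + (+0.00)·1150 + (-0.30)·950 = 345.000
  d_2 = (-0.35)·900 + (+1.00)·1150 + (-0.05)·950 = 787.500
  d_3 = (-0.10)·900 + (-0.25)·1150 + (+0.70)·950 = 287.500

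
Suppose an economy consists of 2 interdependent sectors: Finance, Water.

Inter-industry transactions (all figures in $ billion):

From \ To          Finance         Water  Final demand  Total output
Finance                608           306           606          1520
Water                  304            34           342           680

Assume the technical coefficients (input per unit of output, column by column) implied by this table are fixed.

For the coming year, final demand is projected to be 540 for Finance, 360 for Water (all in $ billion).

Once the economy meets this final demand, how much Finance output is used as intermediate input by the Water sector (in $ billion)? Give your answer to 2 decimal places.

z_FW = 303.75

Technical coefficients a_ij = z_ij / X_j:
  a_FF = 608/1520 = 0.40, a_WF = 304/1520 = 0.20
  a_FW = 306/680 = 0.45, a_WW = 34/680 = 0.05
I − A =
  [   0.60    -0.45]
  [  -0.20     0.95]
det(I−A) = (0.60)(0.95) − (-0.45)(-0.20) = 0.4800
adj(I−A) = [[0.95, 0.45], [0.20, 0.60]]
(I − A)⁻¹ = adj(I−A) / det(I−A) ≈
  [   1.9792     0.9375]
  [   0.4167     1.2500]
First solve x = (I − A)⁻¹ d = adj(I−A)·d / det(I−A); in particular x_W = (0.20·540 + 0.60·360) / 0.4800 = 324.00 / 0.4800 = 675.0000.
Intermediate flow from F to W: z_FW = a_FW · x_W = 0.45 × 324.00 / 0.4800 = 145.80 / 0.4800 = 303.75.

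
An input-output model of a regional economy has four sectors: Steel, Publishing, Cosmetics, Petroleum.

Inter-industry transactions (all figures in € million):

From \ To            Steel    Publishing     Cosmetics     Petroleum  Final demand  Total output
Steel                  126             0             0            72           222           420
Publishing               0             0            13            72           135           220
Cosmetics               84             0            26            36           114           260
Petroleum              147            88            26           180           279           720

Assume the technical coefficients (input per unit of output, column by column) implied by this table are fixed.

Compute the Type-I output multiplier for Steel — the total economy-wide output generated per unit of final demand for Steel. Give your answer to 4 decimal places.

Technical coefficients a_ij = z_ij / X_j:
  a_11 = 126/420 = 0.30, a_21 = 0/420 = 0.00, a_31 = 84/420 = 0.20, a_41 = 147/420 = 0.35
  a_12 = 0/220 = 0.00, a_22 = 0/220 = 0.00, a_32 = 0/220 = 0.00, a_42 = 88/220 = 0.40
  a_13 = 0/260 = 0.00, a_23 = 13/260 = 0.05, a_33 = 26/260 = 0.10, a_43 = 26/260 = 0.10
  a_14 = 72/720 = 0.10, a_24 = 72/720 = 0.10, a_34 = 36/720 = 0.05, a_44 = 180/720 = 0.25
I − A =
  [   0.70     0.00     0.00    -0.10]
  [   0.00     1.00    -0.05    -0.10]
  [  -0.20     0.00     0.90    -0.05]
  [  -0.35    -0.40    -0.10     0.75]
Compute the cofactors C_ij = (−1)^(i+j)·(3×3 minor ij) of I−A; the adjugate is their transpose:
adj(I−A) = Cᵀ =
  [ 0.633000   0.036000   0.012000   0.090000]
  [ 0.041875   0.435500   0.031500   0.065750]
  [ 0.159500   0.022000   0.462000   0.055000]
  [ 0.339000   0.252000   0.084000   0.630000]
det(I−A) = Σ_j (I−A)_1j·C_1j = (0.70)(0.633000) + (0.00)(0.041875) + (0.00)(0.159500) + (-0.10)(0.339000) = 0.4092
(I − A)⁻¹ = adj(I−A) / det(I−A) ≈
  [   1.54692     0.08798     0.02933     0.21994]
  [   0.10233     1.06427     0.07698     0.16068]
  [   0.38978     0.05376     1.12903     0.13441]
  [   0.82845     0.61584     0.20528     1.53959]
The output multiplier for sector j is the column-j sum of the Leontief inverse (I − A)⁻¹ = adj(I−A) / det(I−A).
Column 1 of adj(I−A): (0.633000, 0.041875, 0.159500, 0.339000); det(I−A) = 0.4092.
m_1 = (0.633000 + 0.041875 + 0.159500 + 0.339000) / 0.4092 = 1.173375 / 0.4092 ≈ 2.8675.

m_1 = 2.8675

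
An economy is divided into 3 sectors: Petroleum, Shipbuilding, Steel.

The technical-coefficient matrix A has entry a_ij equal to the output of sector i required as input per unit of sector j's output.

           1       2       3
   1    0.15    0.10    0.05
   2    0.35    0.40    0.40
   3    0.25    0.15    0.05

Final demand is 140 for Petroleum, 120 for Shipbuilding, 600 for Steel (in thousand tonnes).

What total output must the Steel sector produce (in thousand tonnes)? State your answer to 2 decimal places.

I − A =
  [   0.85    -0.10    -0.05]
  [  -0.35     0.60    -0.40]
  [  -0.25    -0.15     0.95]
Cofactors of I−A, C_ij = (−1)^(i+j)·(minor ij) (rows/columns in the sector order above):
  C_11 = (0.60)(0.95) − (-0.40)(-0.15) = 0.5100
  C_12 = −[(-0.35)(0.95) − (-0.40)(-0.25)] = 0.4325
  C_13 = (-0.35)(-0.15) − (0.60)(-0.25) = 0.2025
  C_21 = −[(-0.10)(0.95) − (-0.05)(-0.15)] = 0.1025
  C_22 = (0.85)(0.95) − (-0.05)(-0.25) = 0.7950
  C_23 = −[(0.85)(-0.15) − (-0.10)(-0.25)] = 0.1525
  C_31 = (-0.10)(-0.40) − (-0.05)(0.60) = 0.0700
  C_32 = −[(0.85)(-0.40) − (-0.05)(-0.35)] = 0.3575
  C_33 = (0.85)(0.60) − (-0.10)(-0.35) = 0.4750
det(I−A) = Σ_j (I−A)_1j·C_1j = (0.85)(0.5100) + (-0.10)(0.4325) + (-0.05)(0.2025) = 0.380125
adj(I−A) = Cᵀ =
  [ 0.5100   0.1025   0.0700]
  [ 0.4325   0.7950   0.3575]
  [ 0.2025   0.1525   0.4750]
(I − A)⁻¹ = adj(I−A) / det(I−A) ≈
  [   1.3417     0.2696     0.1841]
  [   1.1378     2.0914     0.9405]
  [   0.5327     0.4012     1.2496]
x = (I − A)⁻¹ d = adj(I−A)·d / det(I−A), with det(I−A) = 0.380125:
  x_1 = (0.5100·140 + 0.1025·120 + 0.0700·600) / 0.380125 = 125.70 / 0.380125 ≈ 330.68
  x_2 = (0.4325·140 + 0.7950·120 + 0.3575·600) / 0.380125 = 370.45 / 0.380125 ≈ 974.55
  x_3 = (0.2025·140 + 0.1525·120 + 0.4750·600) / 0.380125 = 331.65 / 0.380125 ≈ 872.48

x_3 = 872.48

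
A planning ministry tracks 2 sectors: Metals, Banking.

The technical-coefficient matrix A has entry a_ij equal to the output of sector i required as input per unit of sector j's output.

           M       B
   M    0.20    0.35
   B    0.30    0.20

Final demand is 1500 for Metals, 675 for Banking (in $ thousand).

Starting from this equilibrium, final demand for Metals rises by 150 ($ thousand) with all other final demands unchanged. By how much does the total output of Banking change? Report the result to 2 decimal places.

Δx_B = 84.11

I − A =
  [   0.80    -0.35]
  [  -0.30     0.80]
det(I−A) = (0.80)(0.80) − (-0.35)(-0.30) = 0.5350
adj(I−A) = [[0.80, 0.35], [0.30, 0.80]]
(I − A)⁻¹ = adj(I−A) / det(I−A) ≈
  [   1.4953     0.6542]
  [   0.5607     1.4953]
Δx = (I − A)⁻¹ Δd with Δd having +150 in the Metals component and 0 elsewhere.
So Δx_B = L_BM · (+150), where L_BM = adj(I−A)_BM / det(I−A) = 0.30 / 0.5350.
Δx_B = 0.30 × (+150) / 0.5350 = 45.00 / 0.5350 ≈ 84.11.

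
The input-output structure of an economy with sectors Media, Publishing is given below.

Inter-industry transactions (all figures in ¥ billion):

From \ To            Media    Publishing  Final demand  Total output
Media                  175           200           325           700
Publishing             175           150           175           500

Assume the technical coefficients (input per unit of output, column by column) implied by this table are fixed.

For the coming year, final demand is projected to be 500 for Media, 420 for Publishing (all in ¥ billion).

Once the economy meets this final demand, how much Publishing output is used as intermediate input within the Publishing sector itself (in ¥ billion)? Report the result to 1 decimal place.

z_PP = 310.6

Technical coefficients a_ij = z_ij / X_j:
  a_MM = 175/700 = 0.25, a_PM = 175/700 = 0.25
  a_MP = 200/500 = 0.40, a_PP = 150/500 = 0.30
I − A =
  [   0.75    -0.40]
  [  -0.25     0.70]
det(I−A) = (0.75)(0.70) − (-0.40)(-0.25) = 0.4250
adj(I−A) = [[0.70, 0.40], [0.25, 0.75]]
(I − A)⁻¹ = adj(I−A) / det(I−A) ≈
  [   1.6471     0.9412]
  [   0.5882     1.7647]
First solve x = (I − A)⁻¹ d = adj(I−A)·d / det(I−A); in particular x_P = (0.25·500 + 0.75·420) / 0.4250 = 440.00 / 0.4250 ≈ 1035.294.
Intermediate flow from P to P: z_PP = a_PP · x_P = 0.30 × 440.00 / 0.4250 = 132.00 / 0.4250 ≈ 310.6.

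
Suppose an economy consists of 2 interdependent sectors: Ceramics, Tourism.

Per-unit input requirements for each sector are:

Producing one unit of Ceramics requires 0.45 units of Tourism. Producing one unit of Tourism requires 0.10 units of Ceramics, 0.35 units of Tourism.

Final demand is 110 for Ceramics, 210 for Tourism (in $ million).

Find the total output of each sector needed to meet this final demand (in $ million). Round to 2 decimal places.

x_1 = 152.89, x_2 = 428.93

I − A =
  [   1.00    -0.10]
  [  -0.45     0.65]
det(I−A) = (1.00)(0.65) − (-0.10)(-0.45) = 0.6050
adj(I−A) = [[0.65, 0.10], [0.45, 1.00]]
(I − A)⁻¹ = adj(I−A) / det(I−A) ≈
  [   1.0744     0.1653]
  [   0.7438     1.6529]
x = (I − A)⁻¹ d = adj(I−A)·d / det(I−A), with det(I−A) = 0.6050:
  x_1 = (0.65·110 + 0.10·210) / 0.6050 = 92.50 / 0.6050 ≈ 152.89
  x_2 = (0.45·110 + 1.00·210) / 0.6050 = 259.50 / 0.6050 ≈ 428.93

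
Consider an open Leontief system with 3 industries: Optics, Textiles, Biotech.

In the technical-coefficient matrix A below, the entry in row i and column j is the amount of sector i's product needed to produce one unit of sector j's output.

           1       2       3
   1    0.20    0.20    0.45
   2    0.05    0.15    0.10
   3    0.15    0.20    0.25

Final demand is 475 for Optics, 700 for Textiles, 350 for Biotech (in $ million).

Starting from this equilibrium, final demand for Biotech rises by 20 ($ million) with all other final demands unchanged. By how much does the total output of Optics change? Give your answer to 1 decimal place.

I − A =
  [   0.80    -0.20    -0.45]
  [  -0.05     0.85    -0.10]
  [  -0.15    -0.20     0.75]
Cofactors of I−A, C_ij = (−1)^(i+j)·(minor ij) (rows/columns in the sector order above):
  C_11 = (0.85)(0.75) − (-0.10)(-0.20) = 0.6175
  C_12 = −[(-0.05)(0.75) − (-0.10)(-0.15)] = 0.0525
  C_13 = (-0.05)(-0.20) − (0.85)(-0.15) = 0.1375
  C_21 = −[(-0.20)(0.75) − (-0.45)(-0.20)] = 0.2400
  C_22 = (0.80)(0.75) − (-0.45)(-0.15) = 0.5325
  C_23 = −[(0.80)(-0.20) − (-0.20)(-0.15)] = 0.1900
  C_31 = (-0.20)(-0.10) − (-0.45)(0.85) = 0.4025
  C_32 = −[(0.80)(-0.10) − (-0.45)(-0.05)] = 0.1025
  C_33 = (0.80)(0.85) − (-0.20)(-0.05) = 0.6700
det(I−A) = Σ_j (I−A)_1j·C_1j = (0.80)(0.6175) + (-0.20)(0.0525) + (-0.45)(0.1375) = 0.421625
adj(I−A) = Cᵀ =
  [ 0.6175   0.2400   0.4025]
  [ 0.0525   0.5325   0.1025]
  [ 0.1375   0.1900   0.6700]
(I − A)⁻¹ = adj(I−A) / det(I−A) ≈
  [   1.4646     0.5692     0.9546]
  [   0.1245     1.2630     0.2431]
  [   0.3261     0.4506     1.5891]
Δx = (I − A)⁻¹ Δd with Δd having +20 in the Biotech component and 0 elsewhere.
So Δx_1 = L_13 · (+20), where L_13 = adj(I−A)_13 / det(I−A) = 0.4025 / 0.421625.
Δx_1 = 0.4025 × (+20) / 0.421625 = 8.05 / 0.421625 ≈ 19.1.

Δx_1 = 19.1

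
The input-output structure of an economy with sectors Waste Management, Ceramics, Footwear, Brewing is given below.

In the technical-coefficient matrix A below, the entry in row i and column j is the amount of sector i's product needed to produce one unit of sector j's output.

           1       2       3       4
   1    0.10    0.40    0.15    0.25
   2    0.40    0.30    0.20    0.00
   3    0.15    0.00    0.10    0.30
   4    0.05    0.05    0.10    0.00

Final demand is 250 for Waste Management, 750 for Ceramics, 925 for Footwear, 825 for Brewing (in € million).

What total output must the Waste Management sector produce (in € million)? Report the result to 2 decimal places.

I − A =
  [   0.90    -0.40    -0.15    -0.25]
  [  -0.40     0.70    -0.20     0.00]
  [  -0.15     0.00     0.90    -0.30]
  [  -0.05    -0.05    -0.10     1.00]
Compute the cofactors C_ij = (−1)^(i+j)·(3×3 minor ij) of I−A; the adjugate is their transpose:
adj(I−A) = Cᵀ =
  [ 0.606000   0.361500   0.205000   0.213000]
  [ 0.381000   0.743250   0.247500   0.169500]
  [ 0.121500   0.081375   0.456250   0.167250]
  [ 0.061500   0.063375   0.068250   0.395250]
det(I−A) = Σ_j (I−A)_1j·C_1j = (0.90)(0.606000) + (-0.40)(0.381000) + (-0.15)(0.121500) + (-0.25)(0.061500) = 0.3594
(I − A)⁻¹ = adj(I−A) / det(I−A) ≈
  [   1.6861     1.0058     0.5704     0.5927]
  [   1.0601     2.0680     0.6886     0.4716]
  [   0.3381     0.2264     1.2695     0.4654]
  [   0.1711     0.1763     0.1899     1.0997]
x = (I − A)⁻¹ d = adj(I−A)·d / det(I−A), with det(I−A) = 0.3594:
  x_1 = (0.606000·250 + 0.361500·750 + 0.205000·925 + 0.213000·825) / 0.3594 = 787.975 / 0.3594 ≈ 2192.47
  x_2 = (0.381000·250 + 0.743250·750 + 0.247500·925 + 0.169500·825) / 0.3594 = 1021.4625 / 0.3594 ≈ 2842.13
  x_3 = (0.121500·250 + 0.081375·750 + 0.456250·925 + 0.167250·825) / 0.3594 = 651.41875 / 0.3594 ≈ 1812.52
  x_4 = (0.061500·250 + 0.063375·750 + 0.068250·925 + 0.395250·825) / 0.3594 = 452.11875 / 0.3594 ≈ 1257.98

x_1 = 2192.47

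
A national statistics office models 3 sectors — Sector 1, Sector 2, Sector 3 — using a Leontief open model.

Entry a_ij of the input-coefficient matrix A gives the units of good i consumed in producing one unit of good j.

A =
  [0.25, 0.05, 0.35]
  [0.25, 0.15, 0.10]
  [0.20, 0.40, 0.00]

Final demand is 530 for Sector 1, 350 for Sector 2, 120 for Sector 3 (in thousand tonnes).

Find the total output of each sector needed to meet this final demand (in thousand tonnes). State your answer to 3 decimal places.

x_1 = 1065.265, x_2 = 802.002, x_3 = 653.854

I − A =
  [   0.75    -0.05    -0.35]
  [  -0.25     0.85    -0.10]
  [  -0.20    -0.40     1.00]
Cofactors of I−A, C_ij = (−1)^(i+j)·(minor ij) (rows/columns in the sector order above):
  C_11 = (0.85)(1.00) − (-0.10)(-0.40) = 0.8100
  C_12 = −[(-0.25)(1.00) − (-0.10)(-0.20)] = 0.2700
  C_13 = (-0.25)(-0.40) − (0.85)(-0.20) = 0.2700
  C_21 = −[(-0.05)(1.00) − (-0.35)(-0.40)] = 0.1900
  C_22 = (0.75)(1.00) − (-0.35)(-0.20) = 0.6800
  C_23 = −[(0.75)(-0.40) − (-0.05)(-0.20)] = 0.3100
  C_31 = (-0.05)(-0.10) − (-0.35)(0.85) = 0.3025
  C_32 = −[(0.75)(-0.10) − (-0.35)(-0.25)] = 0.1625
  C_33 = (0.75)(0.85) − (-0.05)(-0.25) = 0.6250
det(I−A) = Σ_j (I−A)_1j·C_1j = (0.75)(0.8100) + (-0.05)(0.2700) + (-0.35)(0.2700) = 0.4995
adj(I−A) = Cᵀ =
  [ 0.8100   0.1900   0.3025]
  [ 0.2700   0.6800   0.1625]
  [ 0.2700   0.3100   0.6250]
(I − A)⁻¹ = adj(I−A) / det(I−A) ≈
  [   1.6216     0.3804     0.6056]
  [   0.5405     1.3614     0.3253]
  [   0.5405     0.6206     1.2513]
x = (I − A)⁻¹ d = adj(I−A)·d / det(I−A), with det(I−A) = 0.4995:
  x_1 = (0.8100·530 + 0.1900·350 + 0.3025·120) / 0.4995 = 532.10 / 0.4995 ≈ 1065.265
  x_2 = (0.2700·530 + 0.6800·350 + 0.1625·120) / 0.4995 = 400.60 / 0.4995 ≈ 802.002
  x_3 = (0.2700·530 + 0.3100·350 + 0.6250·120) / 0.4995 = 326.60 / 0.4995 ≈ 653.854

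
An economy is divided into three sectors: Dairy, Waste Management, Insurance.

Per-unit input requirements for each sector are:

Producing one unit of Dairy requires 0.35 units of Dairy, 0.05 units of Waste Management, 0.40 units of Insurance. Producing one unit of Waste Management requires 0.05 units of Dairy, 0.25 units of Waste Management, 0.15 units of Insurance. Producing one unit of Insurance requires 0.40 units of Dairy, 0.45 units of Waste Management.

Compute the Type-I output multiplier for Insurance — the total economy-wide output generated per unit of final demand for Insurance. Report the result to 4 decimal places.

I − A =
  [   0.65    -0.05    -0.40]
  [  -0.05     0.75    -0.45]
  [  -0.40    -0.15     1.00]
Cofactors of I−A, C_ij = (−1)^(i+j)·(minor ij) (rows/columns in the sector order above):
  C_11 = (0.75)(1.00) − (-0.45)(-0.15) = 0.6825
  C_12 = −[(-0.05)(1.00) − (-0.45)(-0.40)] = 0.2300
  C_13 = (-0.05)(-0.15) − (0.75)(-0.40) = 0.3075
  C_21 = −[(-0.05)(1.00) − (-0.40)(-0.15)] = 0.1100
  C_22 = (0.65)(1.00) − (-0.40)(-0.40) = 0.4900
  C_23 = −[(0.65)(-0.15) − (-0.05)(-0.40)] = 0.1175
  C_31 = (-0.05)(-0.45) − (-0.40)(0.75) = 0.3225
  C_32 = −[(0.65)(-0.45) − (-0.40)(-0.05)] = 0.3125
  C_33 = (0.65)(0.75) − (-0.05)(-0.05) = 0.4850
det(I−A) = Σ_j (I−A)_1j·C_1j = (0.65)(0.6825) + (-0.05)(0.2300) + (-0.40)(0.3075) = 0.309125
adj(I−A) = Cᵀ =
  [ 0.6825   0.1100   0.3225]
  [ 0.2300   0.4900   0.3125]
  [ 0.3075   0.1175   0.4850]
(I − A)⁻¹ = adj(I−A) / det(I−A) ≈
  [   2.20784     0.35584     1.04327]
  [   0.74404     1.58512     1.01092]
  [   0.99474     0.38011     1.56894]
The output multiplier for sector j is the column-j sum of the Leontief inverse (I − A)⁻¹ = adj(I−A) / det(I−A).
Column 3 of adj(I−A): (0.3225, 0.3125, 0.4850); det(I−A) = 0.309125.
m_3 = (0.3225 + 0.3125 + 0.4850) / 0.309125 = 1.12 / 0.309125 ≈ 3.6231.

m_3 = 3.6231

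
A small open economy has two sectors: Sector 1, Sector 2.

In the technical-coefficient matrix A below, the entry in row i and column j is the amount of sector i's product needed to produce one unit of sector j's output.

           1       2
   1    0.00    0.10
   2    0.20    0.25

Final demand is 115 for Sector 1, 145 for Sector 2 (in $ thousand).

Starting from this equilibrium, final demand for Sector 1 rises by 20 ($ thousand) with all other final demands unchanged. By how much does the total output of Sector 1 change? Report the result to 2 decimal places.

I − A =
  [   1.00    -0.10]
  [  -0.20     0.75]
det(I−A) = (1.00)(0.75) − (-0.10)(-0.20) = 0.7300
adj(I−A) = [[0.75, 0.10], [0.20, 1.00]]
(I − A)⁻¹ = adj(I−A) / det(I−A) ≈
  [   1.0274     0.1370]
  [   0.2740     1.3699]
Δx = (I − A)⁻¹ Δd with Δd having +20 in the Sector 1 component and 0 elsewhere.
So Δx_1 = L_11 · (+20), where L_11 = adj(I−A)_11 / det(I−A) = 0.75 / 0.7300.
Δx_1 = 0.75 × (+20) / 0.7300 = 15.00 / 0.7300 ≈ 20.55.

Δx_1 = 20.55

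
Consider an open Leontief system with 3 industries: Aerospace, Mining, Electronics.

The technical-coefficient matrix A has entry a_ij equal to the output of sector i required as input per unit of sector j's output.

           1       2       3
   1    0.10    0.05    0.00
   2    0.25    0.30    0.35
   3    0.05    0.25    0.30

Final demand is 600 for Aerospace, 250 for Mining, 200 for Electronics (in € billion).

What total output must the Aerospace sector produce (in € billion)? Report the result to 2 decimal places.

I − A =
  [   0.90    -0.05     0.00]
  [  -0.25     0.70    -0.35]
  [  -0.05    -0.25     0.70]
Cofactors of I−A, C_ij = (−1)^(i+j)·(minor ij) (rows/columns in the sector order above):
  C_11 = (0.70)(0.70) − (-0.35)(-0.25) = 0.4025
  C_12 = −[(-0.25)(0.70) − (-0.35)(-0.05)] = 0.1925
  C_13 = (-0.25)(-0.25) − (0.70)(-0.05) = 0.0975
  C_21 = −[(-0.05)(0.70) − (0.00)(-0.25)] = 0.0350
  C_22 = (0.90)(0.70) − (0.00)(-0.05) = 0.6300
  C_23 = −[(0.90)(-0.25) − (-0.05)(-0.05)] = 0.2275
  C_31 = (-0.05)(-0.35) − (0.00)(0.70) = 0.0175
  C_32 = −[(0.90)(-0.35) − (0.00)(-0.25)] = 0.3150
  C_33 = (0.90)(0.70) − (-0.05)(-0.25) = 0.6175
det(I−A) = Σ_j (I−A)_1j·C_1j = (0.90)(0.4025) + (-0.05)(0.1925) + (0.00)(0.0975) = 0.352625
adj(I−A) = Cᵀ =
  [ 0.4025   0.0350   0.0175]
  [ 0.1925   0.6300   0.3150]
  [ 0.0975   0.2275   0.6175]
(I − A)⁻¹ = adj(I−A) / det(I−A) ≈
  [   1.1414     0.0993     0.0496]
  [   0.5459     1.7866     0.8933]
  [   0.2765     0.6452     1.7512]
x = (I − A)⁻¹ d = adj(I−A)·d / det(I−A), with det(I−A) = 0.352625:
  x_1 = (0.4025·600 + 0.0350·250 + 0.0175·200) / 0.352625 = 253.75 / 0.352625 ≈ 719.60
  x_2 = (0.1925·600 + 0.6300·250 + 0.3150·200) / 0.352625 = 336.00 / 0.352625 ≈ 952.85
  x_3 = (0.0975·600 + 0.2275·250 + 0.6175·200) / 0.352625 = 238.875 / 0.352625 ≈ 677.42

x_1 = 719.60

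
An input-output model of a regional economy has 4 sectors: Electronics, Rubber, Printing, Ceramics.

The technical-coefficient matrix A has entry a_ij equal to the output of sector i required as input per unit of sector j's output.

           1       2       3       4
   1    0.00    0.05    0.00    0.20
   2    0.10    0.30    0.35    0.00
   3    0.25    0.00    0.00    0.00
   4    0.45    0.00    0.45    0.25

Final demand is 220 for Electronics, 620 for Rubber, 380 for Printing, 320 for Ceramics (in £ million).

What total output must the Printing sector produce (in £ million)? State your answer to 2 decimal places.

I − A =
  [   1.00    -0.05     0.00    -0.20]
  [  -0.10     0.70    -0.35     0.00]
  [  -0.25     0.00     1.00     0.00]
  [  -0.45     0.00    -0.45     0.75]
Compute the cofactors C_ij = (−1)^(i+j)·(3×3 minor ij) of I−A; the adjugate is their transpose:
adj(I−A) = Cᵀ =
  [ 0.525000   0.037500   0.076125   0.140000]
  [ 0.140625   0.637500   0.240000   0.037500]
  [ 0.131250   0.009375   0.458250   0.035000]
  [ 0.393750   0.028125   0.320625   0.690625]
det(I−A) = Σ_j (I−A)_1j·C_1j = (1.00)(0.525000) + (-0.05)(0.140625) + (0.00)(0.131250) + (-0.20)(0.393750) = 0.43921875
(I − A)⁻¹ = adj(I−A) / det(I−A) ≈
  [   1.1953     0.0854     0.1733     0.3187]
  [   0.3202     1.4514     0.5464     0.0854]
  [   0.2988     0.0213     1.0433     0.0797]
  [   0.8965     0.0640     0.7300     1.5724]
x = (I − A)⁻¹ d = adj(I−A)·d / det(I−A), with det(I−A) = 0.43921875:
  x_1 = (0.525000·220 + 0.037500·620 + 0.076125·380 + 0.140000·320) / 0.43921875 = 212.4775 / 0.43921875 ≈ 483.76
  x_2 = (0.140625·220 + 0.637500·620 + 0.240000·380 + 0.037500·320) / 0.43921875 = 529.3875 / 0.43921875 ≈ 1205.29
  x_3 = (0.131250·220 + 0.009375·620 + 0.458250·380 + 0.035000·320) / 0.43921875 = 220.0225 / 0.43921875 ≈ 500.94
  x_4 = (0.393750·220 + 0.028125·620 + 0.320625·380 + 0.690625·320) / 0.43921875 = 446.90 / 0.43921875 ≈ 1017.49

x_3 = 500.94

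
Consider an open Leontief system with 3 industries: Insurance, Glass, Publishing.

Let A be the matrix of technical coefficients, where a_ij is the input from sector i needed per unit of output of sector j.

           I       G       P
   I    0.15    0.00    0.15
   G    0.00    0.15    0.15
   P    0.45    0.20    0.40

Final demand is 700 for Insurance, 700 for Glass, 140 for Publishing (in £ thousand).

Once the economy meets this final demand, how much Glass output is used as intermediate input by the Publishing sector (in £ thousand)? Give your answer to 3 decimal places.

z_GP = 208.727

I − A =
  [   0.85     0.00    -0.15]
  [   0.00     0.85    -0.15]
  [  -0.45    -0.20     0.60]
Cofactors of I−A, C_ij = (−1)^(i+j)·(minor ij) (rows/columns in the sector order above):
  C_11 = (0.85)(0.60) − (-0.15)(-0.20) = 0.4800
  C_12 = −[(0.00)(0.60) − (-0.15)(-0.45)] = 0.0675
  C_13 = (0.00)(-0.20) − (0.85)(-0.45) = 0.3825
  C_21 = −[(0.00)(0.60) − (-0.15)(-0.20)] = 0.0300
  C_22 = (0.85)(0.60) − (-0.15)(-0.45) = 0.4425
  C_23 = −[(0.85)(-0.20) − (0.00)(-0.45)] = 0.1700
  C_31 = (0.00)(-0.15) − (-0.15)(0.85) = 0.1275
  C_32 = −[(0.85)(-0.15) − (-0.15)(0.00)] = 0.1275
  C_33 = (0.85)(0.85) − (0.00)(0.00) = 0.7225
det(I−A) = Σ_j (I−A)_1j·C_1j = (0.85)(0.4800) + (0.00)(0.0675) + (-0.15)(0.3825) = 0.350625
adj(I−A) = Cᵀ =
  [ 0.4800   0.0300   0.1275]
  [ 0.0675   0.4425   0.1275]
  [ 0.3825   0.1700   0.7225]
(I − A)⁻¹ = adj(I−A) / det(I−A) ≈
  [   1.3690     0.0856     0.3636]
  [   0.1925     1.2620     0.3636]
  [   1.0909     0.4848     2.0606]
First solve x = (I − A)⁻¹ d = adj(I−A)·d / det(I−A); in particular x_P = (0.3825·700 + 0.1700·700 + 0.7225·140) / 0.350625 = 487.90 / 0.350625 ≈ 1391.51515.
Intermediate flow from G to P: z_GP = a_GP · x_P = 0.15 × 487.90 / 0.350625 = 73.185 / 0.350625 ≈ 208.727.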